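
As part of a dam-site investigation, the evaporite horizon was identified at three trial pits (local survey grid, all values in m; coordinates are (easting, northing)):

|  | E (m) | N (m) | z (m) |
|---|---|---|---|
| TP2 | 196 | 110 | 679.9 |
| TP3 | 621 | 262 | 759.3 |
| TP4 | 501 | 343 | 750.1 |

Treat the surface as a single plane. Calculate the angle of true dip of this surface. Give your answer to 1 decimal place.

Two edge vectors: TP2→TP3 = (425, 152, 79.4), TP2→TP4 = (305, 233, 70.2).
Normal n = (TP2→TP3) × (TP2→TP4) = (-7829.8, -5618, 52665).
So ∂z/∂E = −n_x/n_z = 0.14867 and ∂z/∂N = −n_y/n_z = 0.10667.
Gradient magnitude |∇z| = √(a² + b²) = √(0.02210 + 0.01138) = 0.18298.
True dip = arctan(0.18298) = 10.4°, dipping toward SW (azimuth ≈ 234°).

10.4°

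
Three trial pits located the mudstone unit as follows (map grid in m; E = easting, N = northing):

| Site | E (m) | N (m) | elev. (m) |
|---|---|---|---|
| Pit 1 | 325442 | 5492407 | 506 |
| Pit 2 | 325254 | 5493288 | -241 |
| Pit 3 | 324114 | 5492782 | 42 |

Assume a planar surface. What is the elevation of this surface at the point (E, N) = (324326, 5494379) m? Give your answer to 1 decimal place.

-1247.4 m

Let the plane be z = a·E + b·N + c.
Pit 2−Pit 1: −188a + 881b = −747;  Pit 3−Pit 1: −1328a + 375b = −464.
Solving gives a = 0.117019322, b = −0.822928907.
Then c = 506 − a·325442 − b·5492407 = 4482283.49.
At (324326, 5494379): z = 37952.4 − 4521483.3 + 4482283.49 = -1247.4 m.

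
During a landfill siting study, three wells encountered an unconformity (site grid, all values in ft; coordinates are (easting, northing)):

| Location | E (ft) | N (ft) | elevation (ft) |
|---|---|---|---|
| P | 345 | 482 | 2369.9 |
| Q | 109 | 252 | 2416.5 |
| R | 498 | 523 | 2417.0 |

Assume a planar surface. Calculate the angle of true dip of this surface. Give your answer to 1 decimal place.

41.1°

Two edge vectors: P→Q = (-236, -230, 46.6), P→R = (153, 41, 47.1).
Normal n = (P→Q) × (P→R) = (-12743.6, 18245.4, 25514).
So ∂z/∂E = −n_x/n_z = 0.49947 and ∂z/∂N = −n_y/n_z = −0.71511.
Gradient magnitude |∇z| = √(a² + b²) = √(0.24948 + 0.51139) = 0.87227.
True dip = arctan(0.87227) = 41.1°, dipping toward NW (azimuth ≈ 325°).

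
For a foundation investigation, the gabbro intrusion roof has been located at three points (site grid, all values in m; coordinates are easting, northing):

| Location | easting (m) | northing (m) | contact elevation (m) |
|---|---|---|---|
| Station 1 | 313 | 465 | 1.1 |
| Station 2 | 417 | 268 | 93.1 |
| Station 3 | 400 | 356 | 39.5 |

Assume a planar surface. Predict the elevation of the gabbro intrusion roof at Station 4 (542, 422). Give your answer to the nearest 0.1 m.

Let the plane be z = a·easting + b·northing + c.
Station 2−Station 1: 104a − 197b = 92;  Station 3−Station 1: 87a − 109b = 38.4.
Solving gives a = −0.42447, b = −0.69109.
Then c = 1.1 − a·313 − b·465 = 455.32.
At (542, 422): z = −230.1 − 291.6 + 455.32 = -66.4 m.

-66.4 m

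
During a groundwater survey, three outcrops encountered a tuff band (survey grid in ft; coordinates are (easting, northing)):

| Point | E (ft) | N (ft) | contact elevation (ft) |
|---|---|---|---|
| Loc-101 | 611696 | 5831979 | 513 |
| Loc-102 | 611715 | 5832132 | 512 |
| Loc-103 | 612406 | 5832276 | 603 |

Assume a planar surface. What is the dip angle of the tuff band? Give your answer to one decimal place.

7.9°

Two edge vectors: Loc-101→Loc-102 = (19, 153, -1), Loc-101→Loc-103 = (710, 297, 90).
Normal n = (Loc-101→Loc-102) × (Loc-101→Loc-103) = (14067, -2420, -102987).
So ∂z/∂E = −n_x/n_z = 0.13659 and ∂z/∂N = −n_y/n_z = −0.02350.
Gradient magnitude |∇z| = √(a² + b²) = √(0.01866 + 0.00055) = 0.13860.
True dip = arctan(0.13860) = 7.9°, dipping toward W (azimuth ≈ 280°).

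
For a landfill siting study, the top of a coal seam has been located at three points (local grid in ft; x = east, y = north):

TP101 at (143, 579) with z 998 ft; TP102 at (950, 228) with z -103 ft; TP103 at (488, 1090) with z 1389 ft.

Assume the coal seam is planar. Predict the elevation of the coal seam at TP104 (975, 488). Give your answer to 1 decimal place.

Two edge vectors: TP101→TP102 = (807, -351, -1101), TP101→TP103 = (345, 511, 391).
Normal n = (TP101→TP102) × (TP101→TP103) = (425370, -695382, 533472).
So ∂z/∂x = −n_x/n_z = −0.797361 and ∂z/∂y = −n_y/n_z = 1.303502.
Intercept c from TP101: 998 + 114.02 − 754.73 = 357.29.
At (975, 488): z = −777.4 + 636.1 + 357.29 = 216.0 ft.

216.0 ft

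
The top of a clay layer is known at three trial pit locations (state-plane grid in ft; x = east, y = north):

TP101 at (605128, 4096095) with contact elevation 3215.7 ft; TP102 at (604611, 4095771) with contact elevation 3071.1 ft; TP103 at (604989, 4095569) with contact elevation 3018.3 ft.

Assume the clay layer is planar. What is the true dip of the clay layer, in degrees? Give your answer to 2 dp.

20.06°

Let the plane be z = a·x + b·y + c.
TP102−TP101: −517a − 324b = −144.6;  TP103−TP101: −139a − 526b = −197.4.
Solving gives a = 0.05333, b = 0.36119.
Gradient magnitude |∇z| = √(a² + b²) = √(0.00284 + 0.13046) = 0.36511.
True dip = arctan(0.36511) = 20.06°, dipping toward S (azimuth ≈ 188°).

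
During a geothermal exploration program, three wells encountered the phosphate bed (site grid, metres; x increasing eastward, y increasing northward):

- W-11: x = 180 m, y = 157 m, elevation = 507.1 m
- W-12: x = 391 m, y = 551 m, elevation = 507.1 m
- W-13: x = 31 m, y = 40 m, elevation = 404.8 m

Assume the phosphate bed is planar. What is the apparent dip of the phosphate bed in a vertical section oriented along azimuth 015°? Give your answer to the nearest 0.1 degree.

17.0°

Two edge vectors: W-11→W-12 = (211, 394, 0), W-11→W-13 = (-149, -117, -102.3).
Normal n = (W-11→W-12) × (W-11→W-13) = (-40306.2, 21585.3, 34019).
So ∂z/∂x = −n_x/n_z = 1.18481 and ∂z/∂y = −n_y/n_z = −0.63451.
Unit vector along 015° is (sin 15°, cos 15°) = (0.2588, 0.9659).
Slope in that direction = a·(0.2588) + b·(0.9659) = −0.30623.
Apparent dip = arctan|0.30623| = 17.0° (true dip is 53.3°, so apparent ≤ true as expected).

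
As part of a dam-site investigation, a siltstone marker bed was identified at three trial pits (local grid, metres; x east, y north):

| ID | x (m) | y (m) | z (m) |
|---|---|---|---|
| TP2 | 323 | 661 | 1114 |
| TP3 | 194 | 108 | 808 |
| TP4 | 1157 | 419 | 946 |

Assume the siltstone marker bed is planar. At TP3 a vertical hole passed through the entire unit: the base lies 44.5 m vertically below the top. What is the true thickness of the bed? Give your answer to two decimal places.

Let the plane be z = a·x + b·y + c.
TP3−TP2: −129a − 553b = −306;  TP4−TP2: 834a − 242b = −168.
Solving gives a = −0.03828, b = 0.56228.
|∇z| = √(a²+b²) = 0.56358, so dip δ = arctan(0.56358) = 29.40°.
True thickness = vertical thickness × cos δ = 44.5 × cos 29.40° = 38.77 m.

38.77 m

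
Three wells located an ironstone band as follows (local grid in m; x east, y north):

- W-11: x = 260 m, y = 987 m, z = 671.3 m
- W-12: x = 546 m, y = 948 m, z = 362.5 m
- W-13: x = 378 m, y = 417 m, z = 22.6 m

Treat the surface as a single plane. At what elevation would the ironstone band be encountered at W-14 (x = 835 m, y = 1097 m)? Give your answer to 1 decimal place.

227.8 m

Two edge vectors: W-11→W-12 = (286, -39, -308.8), W-11→W-13 = (118, -570, -648.7).
Normal n = (W-11→W-12) × (W-11→W-13) = (-150716.7, 149089.8, -158418).
So ∂z/∂x = −n_x/n_z = −0.951386 and ∂z/∂y = −n_y/n_z = 0.941117.
Intercept c from W-11: 671.3 + 247.36 − 928.88 = −10.22.
At (835, 1097): z = −794.4 + 1032.4 − 10.22 = 227.8 m.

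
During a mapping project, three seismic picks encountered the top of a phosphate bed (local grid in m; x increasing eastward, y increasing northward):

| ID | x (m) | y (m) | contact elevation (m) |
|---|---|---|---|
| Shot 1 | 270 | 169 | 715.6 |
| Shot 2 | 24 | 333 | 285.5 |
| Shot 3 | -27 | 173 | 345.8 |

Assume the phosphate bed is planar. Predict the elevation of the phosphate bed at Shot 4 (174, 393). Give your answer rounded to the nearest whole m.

Let the plane be z = a·x + b·y + c.
Shot 2−Shot 1: −246a + 164b = −430.1;  Shot 3−Shot 1: −297a + 4b = −369.8.
Solving gives a = 1.23474, b = −0.77045.
Then c = 715.6 − a·270 − b·169 = 512.43.
At (174, 393): z = 214.8 − 302.8 + 512.43 = 424.5 m.

424 m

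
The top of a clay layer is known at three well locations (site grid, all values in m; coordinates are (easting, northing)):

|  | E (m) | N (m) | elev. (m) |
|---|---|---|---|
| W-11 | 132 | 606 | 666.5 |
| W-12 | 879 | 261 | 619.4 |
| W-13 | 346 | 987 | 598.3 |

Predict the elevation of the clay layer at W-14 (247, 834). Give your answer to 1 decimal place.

Let the plane be z = a·E + b·N + c.
W-12−W-11: 747a − 345b = −47.1;  W-13−W-11: 214a + 381b = −68.2.
Solving gives a = −0.11571, b = −0.11401.
Then c = 666.5 − a·132 − b·606 = 750.86.
At (247, 834): z = −28.6 − 95.1 + 750.86 = 627.2 m.

627.2 m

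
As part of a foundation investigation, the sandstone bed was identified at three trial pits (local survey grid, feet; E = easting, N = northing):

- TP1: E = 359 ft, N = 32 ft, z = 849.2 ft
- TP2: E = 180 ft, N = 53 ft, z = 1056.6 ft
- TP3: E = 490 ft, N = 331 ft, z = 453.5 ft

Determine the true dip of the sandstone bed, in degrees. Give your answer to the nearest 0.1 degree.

55.8°

Let the plane be z = a·E + b·N + c.
TP2−TP1: −179a + 21b = 207.4;  TP3−TP1: 131a + 299b = −395.7.
Solving gives a = −1.24969, b = −0.77589.
Gradient magnitude |∇z| = √(a² + b²) = √(1.56171 + 0.60201) = 1.47096.
True dip = arctan(1.47096) = 55.8°, dipping toward ENE (azimuth ≈ 058°).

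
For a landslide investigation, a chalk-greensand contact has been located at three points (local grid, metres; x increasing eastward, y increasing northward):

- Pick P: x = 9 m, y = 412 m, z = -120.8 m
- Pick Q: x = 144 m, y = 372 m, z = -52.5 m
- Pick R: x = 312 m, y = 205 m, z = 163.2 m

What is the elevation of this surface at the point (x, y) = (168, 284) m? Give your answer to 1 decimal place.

Two edge vectors: Pick P→Pick Q = (135, -40, 68.3), Pick P→Pick R = (303, -207, 284).
Normal n = (Pick P→Pick Q) × (Pick P→Pick R) = (2778.1, -17645.1, -15825).
So ∂z/∂x = −n_x/n_z = 0.17555 and ∂z/∂y = −n_y/n_z = −1.11501.
Intercept c from Pick P: -120.8 − 1.58 + 459.39 = 337.01.
At (168, 284): z = 29.5 − 316.7 + 337.01 = 49.8 m.

49.8 m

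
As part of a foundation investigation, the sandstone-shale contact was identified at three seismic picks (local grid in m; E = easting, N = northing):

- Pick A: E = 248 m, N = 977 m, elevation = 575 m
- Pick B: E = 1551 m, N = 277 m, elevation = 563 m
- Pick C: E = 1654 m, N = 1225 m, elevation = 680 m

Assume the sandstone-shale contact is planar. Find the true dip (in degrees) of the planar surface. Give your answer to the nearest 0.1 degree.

Let the plane be z = a·E + b·N + c.
Pick B−Pick A: 1303a − 700b = −12;  Pick C−Pick A: 1406a + 248b = 105.
Solving gives a = 0.05394, b = 0.11756.
Gradient magnitude |∇z| = √(a² + b²) = √(0.00291 + 0.01382) = 0.12934.
True dip = arctan(0.12934) = 7.4°, dipping toward SSW (azimuth ≈ 205°).

7.4°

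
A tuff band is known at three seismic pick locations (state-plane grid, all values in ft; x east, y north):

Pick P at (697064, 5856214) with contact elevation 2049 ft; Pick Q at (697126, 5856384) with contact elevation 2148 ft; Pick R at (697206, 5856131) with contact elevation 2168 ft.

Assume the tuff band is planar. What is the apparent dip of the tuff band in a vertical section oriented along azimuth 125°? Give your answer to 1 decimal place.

33.6°

Two edge vectors: Pick P→Pick Q = (62, 170, 99), Pick P→Pick R = (142, -83, 119).
Normal n = (Pick P→Pick Q) × (Pick P→Pick R) = (28447, 6680, -29286).
So ∂z/∂x = −n_x/n_z = 0.97135 and ∂z/∂y = −n_y/n_z = 0.22810.
Unit vector along 125° is (sin 125°, cos 125°) = (0.8192, -0.5736).
Slope in that direction = a·(0.8192) + b·(-0.5736) = 0.66485.
Apparent dip = arctan|0.66485| = 33.6° (true dip is 44.9°, so apparent ≤ true as expected).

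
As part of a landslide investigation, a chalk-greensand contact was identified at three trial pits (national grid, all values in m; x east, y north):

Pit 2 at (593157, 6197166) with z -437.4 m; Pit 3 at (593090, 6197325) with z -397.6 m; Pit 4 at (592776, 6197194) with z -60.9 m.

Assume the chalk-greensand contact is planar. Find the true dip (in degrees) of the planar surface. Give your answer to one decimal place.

Two edge vectors: Pit 2→Pit 3 = (-67, 159, 39.8), Pit 2→Pit 4 = (-381, 28, 376.5).
Normal n = (Pit 2→Pit 3) × (Pit 2→Pit 4) = (58749.1, 10061.7, 58703).
So ∂z/∂x = −n_x/n_z = −1.00079 and ∂z/∂y = −n_y/n_z = −0.17140.
Gradient magnitude |∇z| = √(a² + b²) = √(1.00157 + 0.02938) = 1.01536.
True dip = arctan(1.01536) = 45.4°, dipping toward E (azimuth ≈ 080°).

45.4°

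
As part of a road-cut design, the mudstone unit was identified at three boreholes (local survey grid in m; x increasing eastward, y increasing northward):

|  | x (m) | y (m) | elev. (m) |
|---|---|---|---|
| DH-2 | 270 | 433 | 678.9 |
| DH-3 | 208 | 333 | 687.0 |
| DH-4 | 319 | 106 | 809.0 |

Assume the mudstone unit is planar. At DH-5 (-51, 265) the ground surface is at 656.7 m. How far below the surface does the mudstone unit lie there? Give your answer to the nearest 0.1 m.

53.4 m

Let the plane be z = a·x + b·y + c.
DH-3−DH-2: −62a − 100b = 8.1;  DH-4−DH-2: 49a − 327b = 130.1.
Solving gives a = 0.41159, b = −0.33618.
Then c = 678.9 − a·270 − b·433 = 713.34.
At (-51, 265): z_contact = −20.99 − 89.09 + 713.34 = 603.26 m.
Depth below ground = 656.7 − 603.26 = 53.4 m.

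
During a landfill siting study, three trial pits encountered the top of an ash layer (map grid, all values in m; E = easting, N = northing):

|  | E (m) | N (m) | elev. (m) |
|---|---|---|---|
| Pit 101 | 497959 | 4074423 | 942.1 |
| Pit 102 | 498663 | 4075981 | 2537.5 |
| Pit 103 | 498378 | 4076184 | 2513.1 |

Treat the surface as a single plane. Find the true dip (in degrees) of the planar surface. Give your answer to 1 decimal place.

Two edge vectors: Pit 101→Pit 102 = (704, 1558, 1595.4), Pit 101→Pit 103 = (419, 1761, 1571).
Normal n = (Pit 101→Pit 102) × (Pit 101→Pit 103) = (-361881.4, -437511.4, 586942).
So ∂z/∂E = −n_x/n_z = 0.61655 and ∂z/∂N = −n_y/n_z = 0.74541.
Gradient magnitude |∇z| = √(a² + b²) = √(0.38014 + 0.55563) = 0.96735.
True dip = arctan(0.96735) = 44.0°, dipping toward SW (azimuth ≈ 220°).

44.0°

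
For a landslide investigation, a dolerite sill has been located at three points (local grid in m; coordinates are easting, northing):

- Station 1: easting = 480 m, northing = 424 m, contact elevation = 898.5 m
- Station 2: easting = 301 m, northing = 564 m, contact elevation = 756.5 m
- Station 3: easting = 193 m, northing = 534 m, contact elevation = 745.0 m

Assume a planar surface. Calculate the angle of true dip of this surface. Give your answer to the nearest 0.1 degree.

Two edge vectors: Station 1→Station 2 = (-179, 140, -142), Station 1→Station 3 = (-287, 110, -153.5).
Normal n = (Station 1→Station 2) × (Station 1→Station 3) = (-5870, 13277.5, 20490).
So ∂z/∂easting = −n_x/n_z = 0.28648 and ∂z/∂northing = −n_y/n_z = −0.64800.
Gradient magnitude |∇z| = √(a² + b²) = √(0.08207 + 0.41990) = 0.70850.
True dip = arctan(0.70850) = 35.3°, dipping toward NNW (azimuth ≈ 336°).

35.3°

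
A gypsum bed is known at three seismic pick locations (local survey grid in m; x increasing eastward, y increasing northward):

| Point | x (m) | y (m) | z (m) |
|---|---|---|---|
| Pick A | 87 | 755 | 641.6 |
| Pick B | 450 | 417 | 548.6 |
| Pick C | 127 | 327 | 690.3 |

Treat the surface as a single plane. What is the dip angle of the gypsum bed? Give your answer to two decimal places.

23.00°

Let the plane be z = a·x + b·y + c.
Pick B−Pick A: 363a − 338b = −93;  Pick C−Pick A: 40a − 428b = 48.7.
Solving gives a = −0.39667, b = −0.15086.
Gradient magnitude |∇z| = √(a² + b²) = √(0.15734 + 0.02276) = 0.42438.
True dip = arctan(0.42438) = 23.00°, dipping toward ENE (azimuth ≈ 069°).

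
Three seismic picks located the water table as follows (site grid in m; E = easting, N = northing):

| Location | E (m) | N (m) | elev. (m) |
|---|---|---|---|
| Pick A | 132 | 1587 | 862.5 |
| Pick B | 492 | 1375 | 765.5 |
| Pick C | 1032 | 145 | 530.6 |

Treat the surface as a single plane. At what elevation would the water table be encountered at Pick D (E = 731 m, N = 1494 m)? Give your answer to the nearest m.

Let the plane be z = a·E + b·N + c.
Pick B−Pick A: 360a − 212b = −97;  Pick C−Pick A: 900a − 1442b = −331.9.
Solving gives a = −0.21172, b = 0.09803.
Then c = 862.5 − a·132 − b·1587 = 734.88.
At (731, 1494): z = −154.8 + 146.5 + 734.88 = 726.6 m.

727 m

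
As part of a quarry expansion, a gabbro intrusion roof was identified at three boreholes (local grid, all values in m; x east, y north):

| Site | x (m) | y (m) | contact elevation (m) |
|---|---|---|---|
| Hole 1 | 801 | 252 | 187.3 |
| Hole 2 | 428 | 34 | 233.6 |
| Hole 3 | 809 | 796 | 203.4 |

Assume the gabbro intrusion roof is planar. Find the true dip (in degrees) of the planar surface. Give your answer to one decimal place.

Two edge vectors: Hole 1→Hole 2 = (-373, -218, 46.3), Hole 1→Hole 3 = (8, 544, 16.1).
Normal n = (Hole 1→Hole 2) × (Hole 1→Hole 3) = (-28697, 6375.7, -201168).
So ∂z/∂x = −n_x/n_z = −0.14265 and ∂z/∂y = −n_y/n_z = 0.03169.
Gradient magnitude |∇z| = √(a² + b²) = √(0.02035 + 0.00100) = 0.14613.
True dip = arctan(0.14613) = 8.3°, dipping toward ESE (azimuth ≈ 103°).

8.3°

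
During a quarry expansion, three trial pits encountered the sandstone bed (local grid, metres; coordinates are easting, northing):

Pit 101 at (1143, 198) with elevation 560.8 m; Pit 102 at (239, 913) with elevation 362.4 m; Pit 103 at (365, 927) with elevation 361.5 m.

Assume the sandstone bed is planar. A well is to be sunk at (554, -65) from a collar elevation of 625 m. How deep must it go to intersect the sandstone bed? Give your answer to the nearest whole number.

10 m

Two edge vectors: Pit 101→Pit 102 = (-904, 715, -198.4), Pit 101→Pit 103 = (-778, 729, -199.3).
Normal n = (Pit 101→Pit 102) × (Pit 101→Pit 103) = (2134.1, -25812, -102746).
So ∂z/∂easting = −n_x/n_z = 0.02077 and ∂z/∂northing = −n_y/n_z = −0.25122.
Intercept c from Pit 101: 560.8 − 23.74 + 49.74 = 586.80.
At (554, -65): z_contact = 11.5 + 16.3 + 586.80 = 614.6 m.
Depth below ground = 625 − 614.6 = 10 m.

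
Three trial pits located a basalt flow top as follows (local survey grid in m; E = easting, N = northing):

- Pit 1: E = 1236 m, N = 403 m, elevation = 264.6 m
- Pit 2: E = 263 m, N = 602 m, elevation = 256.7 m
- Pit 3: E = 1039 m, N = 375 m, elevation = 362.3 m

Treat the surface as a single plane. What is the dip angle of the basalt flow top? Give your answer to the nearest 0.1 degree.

Let the plane be z = a·E + b·N + c.
Pit 2−Pit 1: −973a + 199b = −7.9;  Pit 3−Pit 1: −197a − 28b = 97.7.
Solving gives a = −0.28927, b = −1.45407.
Gradient magnitude |∇z| = √(a² + b²) = √(0.08368 + 2.11431) = 1.48256.
True dip = arctan(1.48256) = 56.0°, dipping toward NNE (azimuth ≈ 011°).

56.0°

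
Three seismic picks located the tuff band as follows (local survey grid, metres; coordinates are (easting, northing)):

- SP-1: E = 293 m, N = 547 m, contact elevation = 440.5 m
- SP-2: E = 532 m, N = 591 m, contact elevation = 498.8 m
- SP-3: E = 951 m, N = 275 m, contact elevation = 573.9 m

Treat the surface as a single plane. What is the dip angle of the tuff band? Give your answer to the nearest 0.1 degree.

13.6°

Let the plane be z = a·E + b·N + c.
SP-2−SP-1: 239a + 44b = 58.3;  SP-3−SP-1: 658a − 272b = 133.4.
Solving gives a = 0.23124, b = 0.06895.
Gradient magnitude |∇z| = √(a² + b²) = √(0.05347 + 0.00475) = 0.24130.
True dip = arctan(0.24130) = 13.6°, dipping toward WSW (azimuth ≈ 253°).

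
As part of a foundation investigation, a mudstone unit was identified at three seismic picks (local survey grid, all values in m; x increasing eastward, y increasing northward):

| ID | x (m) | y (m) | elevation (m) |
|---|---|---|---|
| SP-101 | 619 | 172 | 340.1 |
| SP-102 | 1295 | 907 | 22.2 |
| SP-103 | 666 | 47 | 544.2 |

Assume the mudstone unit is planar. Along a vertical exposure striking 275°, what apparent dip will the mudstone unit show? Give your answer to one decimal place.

46.0°

Two edge vectors: SP-101→SP-102 = (676, 735, -317.9), SP-101→SP-103 = (47, -125, 204.1).
Normal n = (SP-101→SP-102) × (SP-101→SP-103) = (110276, -152912.9, -119045).
So ∂z/∂x = −n_x/n_z = 0.92634 and ∂z/∂y = −n_y/n_z = −1.28450.
Unit vector along 275° is (sin 275°, cos 275°) = (-0.9962, 0.0872).
Slope in that direction = a·(-0.9962) + b·(0.0872) = −1.03477.
Apparent dip = arctan|1.03477| = 46.0° (true dip is 57.7°, so apparent ≤ true as expected).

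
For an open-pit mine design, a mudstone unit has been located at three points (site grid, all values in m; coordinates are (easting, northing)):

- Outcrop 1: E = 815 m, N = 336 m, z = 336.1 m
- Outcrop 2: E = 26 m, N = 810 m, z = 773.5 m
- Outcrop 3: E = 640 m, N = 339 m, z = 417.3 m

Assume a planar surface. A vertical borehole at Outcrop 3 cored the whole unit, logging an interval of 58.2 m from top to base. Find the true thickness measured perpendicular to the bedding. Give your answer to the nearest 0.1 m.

52.3 m

Two edge vectors: Outcrop 1→Outcrop 2 = (-789, 474, 437.4), Outcrop 1→Outcrop 3 = (-175, 3, 81.2).
Normal n = (Outcrop 1→Outcrop 2) × (Outcrop 1→Outcrop 3) = (37176.6, -12478.2, 80583).
So ∂z/∂E = −n_x/n_z = −0.46135 and ∂z/∂N = −n_y/n_z = 0.15485.
|∇z| = √(a²+b²) = 0.48664, so dip δ = arctan(0.48664) = 25.95°.
True thickness = vertical thickness × cos δ = 58.2 × cos 25.95° = 52.3 m.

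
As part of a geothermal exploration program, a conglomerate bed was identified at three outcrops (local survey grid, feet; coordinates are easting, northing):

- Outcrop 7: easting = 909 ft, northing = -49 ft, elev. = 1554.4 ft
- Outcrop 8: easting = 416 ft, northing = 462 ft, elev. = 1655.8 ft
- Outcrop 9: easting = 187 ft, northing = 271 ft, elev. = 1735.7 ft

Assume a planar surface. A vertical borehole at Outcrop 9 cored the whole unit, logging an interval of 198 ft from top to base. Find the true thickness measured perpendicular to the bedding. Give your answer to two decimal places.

Let the plane be z = a·easting + b·northing + c.
Outcrop 8−Outcrop 7: −493a + 511b = 101.4;  Outcrop 9−Outcrop 7: −722a + 320b = 181.3.
Solving gives a = −0.28504, b = −0.07657.
|∇z| = √(a²+b²) = 0.29515, so dip δ = arctan(0.29515) = 16.44°.
True thickness = vertical thickness × cos δ = 198 × cos 16.44° = 189.90 ft.

189.90 ft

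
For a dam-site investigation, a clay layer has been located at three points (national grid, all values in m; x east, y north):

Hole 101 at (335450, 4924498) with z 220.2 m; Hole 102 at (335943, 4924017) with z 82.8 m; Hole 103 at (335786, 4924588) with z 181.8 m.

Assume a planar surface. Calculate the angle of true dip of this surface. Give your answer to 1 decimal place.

Let the plane be z = a·x + b·y + c.
Hole 102−Hole 101: 493a − 481b = −137.4;  Hole 103−Hole 101: 336a + 90b = −38.4.
Solving gives a = −0.14970, b = 0.13222.
Gradient magnitude |∇z| = √(a² + b²) = √(0.02241 + 0.01748) = 0.19973.
True dip = arctan(0.19973) = 11.3°, dipping toward SE (azimuth ≈ 131°).

11.3°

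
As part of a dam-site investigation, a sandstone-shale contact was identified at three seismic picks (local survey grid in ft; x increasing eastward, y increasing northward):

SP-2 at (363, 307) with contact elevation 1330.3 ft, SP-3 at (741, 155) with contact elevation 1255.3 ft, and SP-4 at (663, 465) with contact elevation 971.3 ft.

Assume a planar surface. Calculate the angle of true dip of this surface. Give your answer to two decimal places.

51.25°

Two edge vectors: SP-2→SP-3 = (378, -152, -75), SP-2→SP-4 = (300, 158, -359).
Normal n = (SP-2→SP-3) × (SP-2→SP-4) = (66418, 113202, 105324).
So ∂z/∂x = −n_x/n_z = −0.63061 and ∂z/∂y = −n_y/n_z = −1.07480.
Gradient magnitude |∇z| = √(a² + b²) = √(0.39766 + 1.15519) = 1.24614.
True dip = arctan(1.24614) = 51.25°, dipping toward NNE (azimuth ≈ 030°).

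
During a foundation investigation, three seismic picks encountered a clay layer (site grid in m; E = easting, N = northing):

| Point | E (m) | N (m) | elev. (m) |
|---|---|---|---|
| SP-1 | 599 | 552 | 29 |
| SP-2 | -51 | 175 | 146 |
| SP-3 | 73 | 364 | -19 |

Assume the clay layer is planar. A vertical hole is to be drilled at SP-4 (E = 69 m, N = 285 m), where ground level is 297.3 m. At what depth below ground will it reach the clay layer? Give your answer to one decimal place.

222.1 m

Let the plane be z = a·E + b·N + c.
SP-2−SP-1: −650a − 377b = 117;  SP-3−SP-1: −526a − 188b = −48.
Solving gives a = 0.52682, b = −1.21865.
Then c = 29 − a·599 − b·552 = 386.13.
At (69, 285): z_contact = 36.35 − 347.32 + 386.13 = 75.17 m.
Depth below ground = 297.3 − 75.17 = 222.1 m.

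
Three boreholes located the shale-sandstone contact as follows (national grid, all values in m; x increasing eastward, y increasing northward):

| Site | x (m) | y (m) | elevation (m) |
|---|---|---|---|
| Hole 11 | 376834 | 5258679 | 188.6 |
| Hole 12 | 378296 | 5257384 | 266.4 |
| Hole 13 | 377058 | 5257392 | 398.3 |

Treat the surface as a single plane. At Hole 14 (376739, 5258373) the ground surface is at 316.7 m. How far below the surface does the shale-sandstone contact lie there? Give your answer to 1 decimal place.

Let the plane be z = a·x + b·y + c.
Hole 12−Hole 11: 1462a − 1295b = 77.8;  Hole 13−Hole 11: 224a − 1287b = 209.7.
Solving gives a = −0.107716866, b = −0.181684987.
Then c = 188.6 − a·376834 − b·5258679 = 996203.00.
At (376739, 5258373): z_contact = −40581.14 − 955367.43 + 996203.00 = 254.43 m.
Depth below ground = 316.7 − 254.43 = 62.3 m.

62.3 m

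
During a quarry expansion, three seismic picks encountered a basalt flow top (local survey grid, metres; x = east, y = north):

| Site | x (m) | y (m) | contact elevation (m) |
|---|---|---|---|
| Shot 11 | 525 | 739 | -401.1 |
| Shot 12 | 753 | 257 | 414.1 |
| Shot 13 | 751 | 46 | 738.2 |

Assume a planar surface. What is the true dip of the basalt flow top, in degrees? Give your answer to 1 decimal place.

57.5°

Let the plane be z = a·x + b·y + c.
Shot 12−Shot 11: 228a − 482b = 815.2;  Shot 13−Shot 11: 226a − 693b = 1139.3.
Solving gives a = 0.32179, b = −1.53907.
Gradient magnitude |∇z| = √(a² + b²) = √(0.10355 + 2.36873) = 1.57235.
True dip = arctan(1.57235) = 57.5°, dipping toward NNW (azimuth ≈ 348°).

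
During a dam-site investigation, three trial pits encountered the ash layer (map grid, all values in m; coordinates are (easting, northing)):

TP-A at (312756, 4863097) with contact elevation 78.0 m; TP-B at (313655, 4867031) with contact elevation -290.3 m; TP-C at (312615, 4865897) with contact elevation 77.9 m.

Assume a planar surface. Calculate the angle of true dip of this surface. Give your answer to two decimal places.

Two edge vectors: TP-A→TP-B = (899, 3934, -368.3), TP-A→TP-C = (-141, 2800, -0.1).
Normal n = (TP-A→TP-B) × (TP-A→TP-C) = (1030846.6, 52020.2, 3071894).
So ∂z/∂E = −n_x/n_z = −0.33557 and ∂z/∂N = −n_y/n_z = −0.01693.
Gradient magnitude |∇z| = √(a² + b²) = √(0.11261 + 0.00029) = 0.33600.
True dip = arctan(0.33600) = 18.57°, dipping toward E (azimuth ≈ 087°).

18.57°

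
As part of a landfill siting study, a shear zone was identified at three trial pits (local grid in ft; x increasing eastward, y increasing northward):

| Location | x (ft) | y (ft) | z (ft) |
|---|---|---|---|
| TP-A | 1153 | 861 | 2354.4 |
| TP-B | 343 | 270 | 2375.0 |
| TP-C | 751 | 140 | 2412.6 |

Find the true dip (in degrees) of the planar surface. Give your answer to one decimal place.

7.2°

Let the plane be z = a·x + b·y + c.
TP-B−TP-A: −810a − 591b = 20.6;  TP-C−TP-A: −402a − 721b = 58.2.
Solving gives a = 0.05641, b = −0.11218.
Gradient magnitude |∇z| = √(a² + b²) = √(0.00318 + 0.01258) = 0.12556.
True dip = arctan(0.12556) = 7.2°, dipping toward NNW (azimuth ≈ 333°).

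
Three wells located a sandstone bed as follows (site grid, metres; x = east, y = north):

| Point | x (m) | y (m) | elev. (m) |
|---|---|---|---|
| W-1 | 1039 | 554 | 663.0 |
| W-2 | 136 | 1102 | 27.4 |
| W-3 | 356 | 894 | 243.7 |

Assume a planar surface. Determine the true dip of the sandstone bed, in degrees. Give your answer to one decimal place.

Let the plane be z = a·x + b·y + c.
W-2−W-1: −903a + 548b = −635.6;  W-3−W-1: −683a + 340b = −419.3.
Solving gives a = 0.20326, b = −0.82491.
Gradient magnitude |∇z| = √(a² + b²) = √(0.04132 + 0.68048) = 0.84959.
True dip = arctan(0.84959) = 40.4°, dipping toward NNW (azimuth ≈ 346°).

40.4°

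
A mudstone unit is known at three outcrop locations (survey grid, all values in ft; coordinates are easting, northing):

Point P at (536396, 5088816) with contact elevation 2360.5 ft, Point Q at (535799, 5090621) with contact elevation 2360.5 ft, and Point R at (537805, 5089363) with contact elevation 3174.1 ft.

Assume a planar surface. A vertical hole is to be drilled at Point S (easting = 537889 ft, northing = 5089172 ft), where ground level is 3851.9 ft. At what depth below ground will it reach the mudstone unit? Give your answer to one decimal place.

667.1 ft

Two edge vectors: Point P→Point Q = (-597, 1805, 0), Point P→Point R = (1409, 547, 813.6).
Normal n = (Point P→Point Q) × (Point P→Point R) = (1468548, 485719.2, -2869804).
So ∂z/∂easting = −n_x/n_z = 0.511724146 and ∂z/∂northing = −n_y/n_z = 0.169251698.
Intercept c from Point P: 2360.5 − 274486.78 − 861290.75 = −1133417.03.
At (537889, 5089172): z_contact = 275250.79 + 861351.00 − 1133417.03 = 3184.76 ft.
Depth below ground = 3851.9 − 3184.76 = 667.1 ft.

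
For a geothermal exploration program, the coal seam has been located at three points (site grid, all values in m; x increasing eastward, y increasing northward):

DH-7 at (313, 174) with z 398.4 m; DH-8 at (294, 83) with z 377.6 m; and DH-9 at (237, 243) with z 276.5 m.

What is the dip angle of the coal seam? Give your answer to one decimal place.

56.8°

Two edge vectors: DH-7→DH-8 = (-19, -91, -20.8), DH-7→DH-9 = (-76, 69, -121.9).
Normal n = (DH-7→DH-8) × (DH-7→DH-9) = (12528.1, -735.3, -8227).
So ∂z/∂x = −n_x/n_z = 1.52280 and ∂z/∂y = −n_y/n_z = −0.08938.
Gradient magnitude |∇z| = √(a² + b²) = √(2.31893 + 0.00799) = 1.52542.
True dip = arctan(1.52542) = 56.8°, dipping toward W (azimuth ≈ 273°).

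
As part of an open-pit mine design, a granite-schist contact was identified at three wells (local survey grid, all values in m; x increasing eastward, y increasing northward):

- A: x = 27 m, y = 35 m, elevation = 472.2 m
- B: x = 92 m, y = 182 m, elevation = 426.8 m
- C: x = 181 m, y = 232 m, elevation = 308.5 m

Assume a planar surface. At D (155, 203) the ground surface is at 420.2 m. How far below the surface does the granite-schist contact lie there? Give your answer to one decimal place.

82.5 m

Let the plane be z = a·x + b·y + c.
B−A: 65a + 147b = −45.4;  C−A: 154a + 197b = −163.7.
Solving gives a = −1.53769, b = 0.37109.
Then c = 472.2 − a·27 − b·35 = 500.73.
At (155, 203): z_contact = −238.34 + 75.33 + 500.73 = 337.72 m.
Depth below ground = 420.2 − 337.72 = 82.5 m.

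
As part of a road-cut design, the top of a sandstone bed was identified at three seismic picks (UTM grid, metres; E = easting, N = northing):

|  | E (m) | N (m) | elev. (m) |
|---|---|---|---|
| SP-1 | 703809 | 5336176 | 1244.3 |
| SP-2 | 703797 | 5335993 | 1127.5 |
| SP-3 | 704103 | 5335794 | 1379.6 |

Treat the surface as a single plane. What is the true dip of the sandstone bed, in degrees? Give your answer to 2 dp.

52.72°

Two edge vectors: SP-1→SP-2 = (-12, -183, -116.8), SP-1→SP-3 = (294, -382, 135.3).
Normal n = (SP-1→SP-2) × (SP-1→SP-3) = (-69377.5, -32715.6, 58386).
So ∂z/∂E = −n_x/n_z = 1.18826 and ∂z/∂N = −n_y/n_z = 0.56033.
Gradient magnitude |∇z| = √(a² + b²) = √(1.41195 + 0.31397) = 1.31374.
True dip = arctan(1.31374) = 52.72°, dipping toward WSW (azimuth ≈ 245°).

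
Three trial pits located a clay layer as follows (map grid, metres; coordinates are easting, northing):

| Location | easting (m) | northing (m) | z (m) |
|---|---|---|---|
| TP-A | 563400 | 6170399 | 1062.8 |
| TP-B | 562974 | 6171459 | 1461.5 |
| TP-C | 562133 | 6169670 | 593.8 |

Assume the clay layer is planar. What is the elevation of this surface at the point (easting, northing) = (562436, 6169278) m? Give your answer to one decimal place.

464.5 m

Two edge vectors: TP-A→TP-B = (-426, 1060, 398.7), TP-A→TP-C = (-1267, -729, -469).
Normal n = (TP-A→TP-B) × (TP-A→TP-C) = (-206487.7, -704946.9, 1653574).
So ∂z/∂easting = −n_x/n_z = 0.124873577 and ∂z/∂northing = −n_y/n_z = 0.426317117.
Intercept c from TP-A: 1062.8 − 70353.77 − 2630546.71 = −2699837.68.
At (562436, 6169278): z = 70233.4 + 2630068.8 − 2699837.68 = 464.5 m.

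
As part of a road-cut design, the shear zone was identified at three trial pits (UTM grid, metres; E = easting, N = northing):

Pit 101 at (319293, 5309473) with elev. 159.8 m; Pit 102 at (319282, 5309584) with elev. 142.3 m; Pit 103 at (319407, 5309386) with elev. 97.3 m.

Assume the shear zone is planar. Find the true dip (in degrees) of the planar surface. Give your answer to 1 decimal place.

37.2°

Two edge vectors: Pit 101→Pit 102 = (-11, 111, -17.5), Pit 101→Pit 103 = (114, -87, -62.5).
Normal n = (Pit 101→Pit 102) × (Pit 101→Pit 103) = (-8460, -2682.5, -11697).
So ∂z/∂E = −n_x/n_z = −0.72326 and ∂z/∂N = −n_y/n_z = −0.22933.
Gradient magnitude |∇z| = √(a² + b²) = √(0.52311 + 0.05259) = 0.75875.
True dip = arctan(0.75875) = 37.2°, dipping toward ENE (azimuth ≈ 072°).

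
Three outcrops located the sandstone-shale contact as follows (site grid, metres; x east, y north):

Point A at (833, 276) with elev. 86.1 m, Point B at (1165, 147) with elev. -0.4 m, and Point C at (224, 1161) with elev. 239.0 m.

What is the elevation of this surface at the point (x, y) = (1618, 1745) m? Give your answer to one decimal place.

Let the plane be z = a·x + b·y + c.
Point B−Point A: 332a − 129b = −86.5;  Point C−Point A: −609a + 885b = 152.9.
Solving gives a = −0.264000, b = −0.008900.
Then c = 86.1 − a·833 − b·276 = 308.47.
At (1618, 1745): z = −427.2 − 15.5 + 308.47 = -134.2 m.

-134.2 m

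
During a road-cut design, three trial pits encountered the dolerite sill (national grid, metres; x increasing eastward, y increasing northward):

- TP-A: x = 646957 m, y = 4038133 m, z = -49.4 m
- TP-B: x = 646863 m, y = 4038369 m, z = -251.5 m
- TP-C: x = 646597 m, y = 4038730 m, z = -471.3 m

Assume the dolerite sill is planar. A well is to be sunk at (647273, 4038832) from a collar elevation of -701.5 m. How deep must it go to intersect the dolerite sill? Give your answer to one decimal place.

381.0 m

Let the plane be z = a·x + b·y + c.
TP-B−TP-A: −94a + 236b = −202.1;  TP-C−TP-A: −360a + 597b = −421.9.
Solving gives a = −0.731062340, b = −1.147541779.
Then c = -49.4 − a·646957 − b·4038133 = 5106842.83.
At (647273, 4038832): z_contact = −473196.91 − 4634728.46 + 5106842.83 = -1082.55 m.
Depth below ground = -701.5 − (-1082.55) = 381.0 m.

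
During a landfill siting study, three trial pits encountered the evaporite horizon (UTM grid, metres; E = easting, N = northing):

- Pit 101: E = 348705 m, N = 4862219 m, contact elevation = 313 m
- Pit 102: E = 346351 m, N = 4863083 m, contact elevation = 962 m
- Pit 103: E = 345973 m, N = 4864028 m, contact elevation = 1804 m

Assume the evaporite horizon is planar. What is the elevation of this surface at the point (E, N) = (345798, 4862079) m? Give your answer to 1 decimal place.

10.0 m

Two edge vectors: Pit 101→Pit 102 = (-2354, 864, 649), Pit 101→Pit 103 = (-2732, 1809, 1491).
Normal n = (Pit 101→Pit 102) × (Pit 101→Pit 103) = (114183, 1736746, -1897938).
So ∂z/∂E = −n_x/n_z = 0.060161607 and ∂z/∂N = −n_y/n_z = 0.915069934.
Intercept c from Pit 101: 313 − 20978.65 − 4449270.42 = −4469936.07.
At (345798, 4862079): z = 20803.8 + 4449142.3 − 4469936.07 = 10.0 m.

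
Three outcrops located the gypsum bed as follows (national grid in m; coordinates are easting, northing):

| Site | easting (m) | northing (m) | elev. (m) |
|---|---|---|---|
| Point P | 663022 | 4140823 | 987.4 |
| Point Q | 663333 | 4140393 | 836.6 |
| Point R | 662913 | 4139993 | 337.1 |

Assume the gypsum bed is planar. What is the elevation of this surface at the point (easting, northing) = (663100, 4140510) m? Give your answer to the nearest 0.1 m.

802.5 m

Let the plane be z = a·easting + b·northing + c.
Point Q−Point P: 311a − 430b = −150.8;  Point R−Point P: −109a − 830b = −650.3.
Solving gives a = 0.506442623, b = 0.716985246.
Then c = 987.4 − a·663022 − b·4140823 = −3303704.20.
At (663100, 4140510): z = 335822.1 + 2968684.6 − 3303704.20 = 802.5 m.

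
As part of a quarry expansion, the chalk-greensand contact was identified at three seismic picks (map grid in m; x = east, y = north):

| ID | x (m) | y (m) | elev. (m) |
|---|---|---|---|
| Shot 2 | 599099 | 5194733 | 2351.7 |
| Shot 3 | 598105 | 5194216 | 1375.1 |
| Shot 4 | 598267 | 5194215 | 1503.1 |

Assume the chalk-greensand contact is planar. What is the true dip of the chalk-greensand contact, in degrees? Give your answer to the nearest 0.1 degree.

Two edge vectors: Shot 2→Shot 3 = (-994, -517, -976.6), Shot 2→Shot 4 = (-832, -518, -848.6).
Normal n = (Shot 2→Shot 3) × (Shot 2→Shot 4) = (-67152.6, -30977.2, 84748).
So ∂z/∂x = −n_x/n_z = 0.79238 and ∂z/∂y = −n_y/n_z = 0.36552.
Gradient magnitude |∇z| = √(a² + b²) = √(0.62787 + 0.13361) = 0.87262.
True dip = arctan(0.87262) = 41.1°, dipping toward WSW (azimuth ≈ 245°).

41.1°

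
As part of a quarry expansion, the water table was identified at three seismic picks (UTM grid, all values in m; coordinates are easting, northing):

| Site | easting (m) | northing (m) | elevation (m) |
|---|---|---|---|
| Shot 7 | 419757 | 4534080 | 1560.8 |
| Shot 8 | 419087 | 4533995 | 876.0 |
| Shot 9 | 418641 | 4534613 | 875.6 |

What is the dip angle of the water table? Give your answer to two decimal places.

49.10°

Two edge vectors: Shot 7→Shot 8 = (-670, -85, -684.8), Shot 7→Shot 9 = (-1116, 533, -685.2).
Normal n = (Shot 7→Shot 8) × (Shot 7→Shot 9) = (423240.4, 305152.8, -451970).
So ∂z/∂easting = −n_x/n_z = 0.93643 and ∂z/∂northing = −n_y/n_z = 0.67516.
Gradient magnitude |∇z| = √(a² + b²) = √(0.87691 + 0.45584) = 1.15445.
True dip = arctan(1.15445) = 49.10°, dipping toward SW (azimuth ≈ 234°).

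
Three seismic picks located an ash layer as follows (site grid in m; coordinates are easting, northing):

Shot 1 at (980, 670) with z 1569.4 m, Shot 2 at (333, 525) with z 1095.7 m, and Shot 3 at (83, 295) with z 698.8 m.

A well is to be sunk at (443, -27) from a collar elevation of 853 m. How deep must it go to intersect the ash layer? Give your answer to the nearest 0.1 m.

Let the plane be z = a·easting + b·northing + c.
Shot 2−Shot 1: −647a − 145b = −473.7;  Shot 3−Shot 1: −897a − 375b = −870.6.
Solving gives a = 0.45665, b = 1.22929.
Then c = 1569.4 − a·980 − b·670 = 298.26.
At (443, -27): z_contact = 202.30 − 33.19 + 298.26 = 467.36 m.
Depth below ground = 853 − 467.36 = 385.6 m.

385.6 m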